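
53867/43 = 1252 + 31/43 = 1252.72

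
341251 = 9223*37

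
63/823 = 63/823 = 0.08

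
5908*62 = 366296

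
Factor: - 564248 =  - 2^3*251^1*281^1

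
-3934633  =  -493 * 7981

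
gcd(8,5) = 1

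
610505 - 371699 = 238806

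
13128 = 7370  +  5758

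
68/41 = 68/41 = 1.66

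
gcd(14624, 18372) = 4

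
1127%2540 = 1127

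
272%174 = 98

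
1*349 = 349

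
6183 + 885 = 7068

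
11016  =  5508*2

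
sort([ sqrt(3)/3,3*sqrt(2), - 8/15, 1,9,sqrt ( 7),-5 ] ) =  [ - 5  , - 8/15, sqrt(3)/3, 1,sqrt(7 ) , 3*sqrt ( 2),  9 ]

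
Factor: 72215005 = 5^1*14443001^1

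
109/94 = 1 + 15/94 = 1.16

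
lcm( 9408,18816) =18816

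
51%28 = 23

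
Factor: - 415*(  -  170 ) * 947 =66810850 = 2^1*5^2 * 17^1*83^1*947^1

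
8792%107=18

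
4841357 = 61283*79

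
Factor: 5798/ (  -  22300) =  - 13/50=- 2^( - 1)*5^( - 2 ) * 13^1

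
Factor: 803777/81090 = 2^(  -  1 ) * 3^( - 2 )*5^ ( - 1) *13^1 * 53^( - 1 ) * 3637^1=   47281/4770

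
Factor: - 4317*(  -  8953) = 3^1*7^1*1279^1*1439^1 = 38650101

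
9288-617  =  8671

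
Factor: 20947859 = 17^1*1232227^1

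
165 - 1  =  164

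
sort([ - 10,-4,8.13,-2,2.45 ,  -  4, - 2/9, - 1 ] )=[ - 10 , - 4,-4,-2, - 1,  -  2/9,2.45,  8.13]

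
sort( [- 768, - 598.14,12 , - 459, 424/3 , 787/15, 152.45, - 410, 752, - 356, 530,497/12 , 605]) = [ - 768, - 598.14, - 459, - 410, - 356,12,497/12, 787/15,424/3, 152.45, 530 , 605, 752] 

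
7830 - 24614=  - 16784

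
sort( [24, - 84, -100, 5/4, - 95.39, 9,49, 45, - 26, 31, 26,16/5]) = [ - 100, - 95.39 ,- 84,-26, 5/4,16/5,9,24, 26, 31, 45, 49 ]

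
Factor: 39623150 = 2^1*5^2*7^1*113209^1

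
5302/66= 241/3= 80.33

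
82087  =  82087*1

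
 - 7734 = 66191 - 73925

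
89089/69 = 89089/69 = 1291.14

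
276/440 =69/110 = 0.63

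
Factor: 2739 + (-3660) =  - 921 = - 3^1*307^1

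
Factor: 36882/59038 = 3^3*7^ (  -  1 )*683^1 * 4217^(  -  1) = 18441/29519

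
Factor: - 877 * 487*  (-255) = 3^1 * 5^1*17^1*487^1 *877^1 = 108910245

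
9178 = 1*9178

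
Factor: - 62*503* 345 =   -  2^1*3^1*5^1*23^1 * 31^1 *503^1 = -  10759170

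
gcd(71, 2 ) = 1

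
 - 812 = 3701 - 4513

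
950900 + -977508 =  - 26608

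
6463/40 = 6463/40 = 161.57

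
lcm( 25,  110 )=550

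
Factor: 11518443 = 3^5*107^1*443^1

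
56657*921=52181097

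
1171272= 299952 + 871320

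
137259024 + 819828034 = 957087058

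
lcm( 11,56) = 616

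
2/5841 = 2/5841 = 0.00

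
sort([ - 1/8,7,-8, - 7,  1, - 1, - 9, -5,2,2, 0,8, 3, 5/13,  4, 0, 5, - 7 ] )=[ -9,-8 , - 7, -7, - 5,-1,-1/8, 0 , 0, 5/13 , 1,2, 2, 3, 4,5, 7, 8 ] 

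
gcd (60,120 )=60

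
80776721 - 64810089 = 15966632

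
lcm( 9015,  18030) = 18030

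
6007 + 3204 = 9211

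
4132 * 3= 12396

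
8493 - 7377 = 1116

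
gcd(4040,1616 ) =808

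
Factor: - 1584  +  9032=2^3*7^2*19^1 = 7448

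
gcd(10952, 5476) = 5476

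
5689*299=1701011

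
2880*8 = 23040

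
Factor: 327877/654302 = 29807/59482 = 2^( - 1 )*41^1*727^1*29741^( - 1) 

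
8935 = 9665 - 730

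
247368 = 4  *61842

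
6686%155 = 21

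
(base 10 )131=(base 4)2003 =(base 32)43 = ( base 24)5b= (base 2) 10000011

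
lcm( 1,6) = 6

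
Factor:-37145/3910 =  - 19/2 = - 2^(-1)*19^1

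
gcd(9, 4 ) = 1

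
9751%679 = 245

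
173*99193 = 17160389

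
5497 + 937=6434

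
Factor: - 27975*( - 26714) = 747324150 = 2^1*3^1*5^2*19^2*37^1*373^1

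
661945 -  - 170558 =832503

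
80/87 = 80/87 = 0.92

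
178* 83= 14774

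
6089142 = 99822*61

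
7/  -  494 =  - 7/494 =- 0.01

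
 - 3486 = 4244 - 7730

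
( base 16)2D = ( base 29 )1g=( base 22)21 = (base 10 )45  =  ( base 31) 1e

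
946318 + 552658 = 1498976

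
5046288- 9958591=-4912303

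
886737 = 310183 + 576554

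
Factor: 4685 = 5^1 * 937^1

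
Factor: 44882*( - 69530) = - 3120645460 = - 2^2*5^1*17^1 * 409^1*22441^1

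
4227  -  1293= 2934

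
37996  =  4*9499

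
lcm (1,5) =5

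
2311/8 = 288+7/8 = 288.88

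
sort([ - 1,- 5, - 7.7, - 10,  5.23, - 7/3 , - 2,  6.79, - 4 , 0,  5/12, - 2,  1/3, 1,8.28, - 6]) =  [ - 10, - 7.7, - 6, - 5, - 4, - 7/3, - 2,- 2 , - 1, 0,  1/3, 5/12,1,5.23,6.79,8.28]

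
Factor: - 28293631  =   - 67^1*173^1 * 2441^1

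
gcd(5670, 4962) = 6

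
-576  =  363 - 939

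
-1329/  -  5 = 265 + 4/5 = 265.80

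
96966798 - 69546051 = 27420747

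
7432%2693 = 2046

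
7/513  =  7/513 = 0.01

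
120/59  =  2 + 2/59 = 2.03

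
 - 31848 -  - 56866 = 25018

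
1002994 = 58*17293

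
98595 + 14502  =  113097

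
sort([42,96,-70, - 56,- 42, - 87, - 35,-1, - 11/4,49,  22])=[ - 87, - 70,-56, - 42,-35, - 11/4, - 1,22,42,49, 96]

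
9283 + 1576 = 10859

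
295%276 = 19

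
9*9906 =89154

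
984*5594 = 5504496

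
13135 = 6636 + 6499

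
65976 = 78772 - 12796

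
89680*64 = 5739520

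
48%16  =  0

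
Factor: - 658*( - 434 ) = 2^2*7^2*31^1*47^1 =285572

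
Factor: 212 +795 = 19^1*53^1=1007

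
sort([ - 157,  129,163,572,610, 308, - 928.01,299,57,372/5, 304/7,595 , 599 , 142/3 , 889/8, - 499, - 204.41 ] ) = [ - 928.01, - 499,- 204.41,-157,304/7,142/3,57, 372/5 , 889/8, 129,163 , 299,  308,572,595, 599, 610]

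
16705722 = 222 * 75251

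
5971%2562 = 847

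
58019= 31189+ 26830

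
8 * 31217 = 249736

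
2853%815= 408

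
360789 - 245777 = 115012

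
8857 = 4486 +4371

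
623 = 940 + -317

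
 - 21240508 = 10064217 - 31304725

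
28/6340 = 7/1585 =0.00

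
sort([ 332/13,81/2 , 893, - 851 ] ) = [-851, 332/13, 81/2, 893]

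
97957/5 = 97957/5 =19591.40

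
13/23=13/23=0.57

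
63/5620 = 63/5620 = 0.01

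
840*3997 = 3357480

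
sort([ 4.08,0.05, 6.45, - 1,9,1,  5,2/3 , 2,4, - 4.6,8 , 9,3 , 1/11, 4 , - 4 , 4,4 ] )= [ - 4.6, - 4, - 1,0.05,1/11,  2/3,1  ,  2,3,4,4,4, 4,4.08,5,6.45, 8,9 , 9 ] 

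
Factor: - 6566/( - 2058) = 67/21 = 3^( - 1)*7^( - 1)*67^1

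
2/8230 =1/4115 = 0.00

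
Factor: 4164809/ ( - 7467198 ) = - 2^( - 1)*3^(  -  1 ) *11^1*378619^1*1244533^(-1)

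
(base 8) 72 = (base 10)58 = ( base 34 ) 1o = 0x3A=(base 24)2a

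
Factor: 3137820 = 2^2*3^1*5^1*7^1*31^1*241^1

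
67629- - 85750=153379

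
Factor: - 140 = -2^2*5^1*7^1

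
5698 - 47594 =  - 41896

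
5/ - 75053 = -5/75053 = - 0.00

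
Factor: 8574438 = 2^1*3^1*89^1 * 16057^1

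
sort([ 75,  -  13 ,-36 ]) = [-36, - 13, 75 ]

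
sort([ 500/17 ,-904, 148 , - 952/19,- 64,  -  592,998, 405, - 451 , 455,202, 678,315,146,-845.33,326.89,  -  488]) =[ - 904,-845.33  , - 592,-488,-451,-64,  -  952/19, 500/17, 146,148,202,315,326.89 , 405, 455,678 , 998]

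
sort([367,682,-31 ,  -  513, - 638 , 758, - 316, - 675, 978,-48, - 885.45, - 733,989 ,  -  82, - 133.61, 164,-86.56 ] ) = [ - 885.45,- 733, - 675,-638, - 513,- 316, - 133.61, - 86.56,  -  82,-48, - 31,164,367,682 , 758, 978,989 ] 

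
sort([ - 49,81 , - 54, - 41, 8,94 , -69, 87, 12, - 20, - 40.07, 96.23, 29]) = [ - 69, - 54, - 49, - 41 , - 40.07,  -  20,8,12, 29,81,87, 94,96.23]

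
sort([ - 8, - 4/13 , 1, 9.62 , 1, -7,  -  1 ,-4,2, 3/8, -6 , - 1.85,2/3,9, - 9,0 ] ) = [ - 9, - 8,-7,  -  6,-4, - 1.85, - 1, - 4/13,0, 3/8, 2/3,1 , 1 , 2,9, 9.62]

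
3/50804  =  3/50804 = 0.00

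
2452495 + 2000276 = 4452771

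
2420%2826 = 2420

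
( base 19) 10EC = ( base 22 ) eg9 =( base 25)BAC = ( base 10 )7137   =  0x1BE1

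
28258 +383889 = 412147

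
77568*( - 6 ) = - 465408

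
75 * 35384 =2653800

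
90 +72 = 162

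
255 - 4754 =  -4499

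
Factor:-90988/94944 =- 2^(-3) * 3^( - 1) * 23^1= - 23/24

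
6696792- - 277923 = 6974715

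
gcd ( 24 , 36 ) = 12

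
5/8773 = 5/8773 = 0.00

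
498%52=30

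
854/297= 2 + 260/297 = 2.88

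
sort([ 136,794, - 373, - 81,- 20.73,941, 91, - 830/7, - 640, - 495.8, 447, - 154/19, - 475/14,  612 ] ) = [ - 640, - 495.8, - 373, - 830/7,-81, - 475/14, - 20.73, - 154/19,  91,136  ,  447,612, 794,941] 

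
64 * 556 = 35584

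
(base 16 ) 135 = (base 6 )1233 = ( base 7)621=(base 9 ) 373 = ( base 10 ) 309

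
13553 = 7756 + 5797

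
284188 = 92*3089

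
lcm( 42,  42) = 42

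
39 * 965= 37635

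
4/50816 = 1/12704 = 0.00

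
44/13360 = 11/3340 = 0.00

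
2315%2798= 2315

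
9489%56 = 25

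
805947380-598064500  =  207882880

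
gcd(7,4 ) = 1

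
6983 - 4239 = 2744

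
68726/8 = 8590 + 3/4 = 8590.75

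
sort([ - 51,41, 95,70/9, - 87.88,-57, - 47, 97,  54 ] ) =[- 87.88, - 57, - 51, - 47, 70/9,41, 54 , 95, 97 ] 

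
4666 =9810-5144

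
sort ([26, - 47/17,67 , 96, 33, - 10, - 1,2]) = [ - 10, - 47/17, - 1,  2 , 26, 33,67, 96] 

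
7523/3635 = 7523/3635=2.07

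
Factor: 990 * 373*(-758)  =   - 2^2 * 3^2*5^1*11^1  *373^1*379^1 = -  279906660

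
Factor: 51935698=2^1*25967849^1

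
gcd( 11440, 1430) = 1430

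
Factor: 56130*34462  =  1934352060  =  2^2*3^1 * 5^1*1871^1*17231^1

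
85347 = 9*9483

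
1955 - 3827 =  - 1872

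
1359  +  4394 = 5753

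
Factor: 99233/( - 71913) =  - 3^( - 1)* 23971^(- 1 )*99233^1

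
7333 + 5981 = 13314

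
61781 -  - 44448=106229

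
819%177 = 111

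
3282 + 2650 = 5932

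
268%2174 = 268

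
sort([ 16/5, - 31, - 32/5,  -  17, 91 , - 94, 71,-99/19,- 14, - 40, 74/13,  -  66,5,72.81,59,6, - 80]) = [ - 94, - 80 , - 66, - 40, - 31, - 17, - 14,-32/5, - 99/19,16/5,5, 74/13,6,59,71,72.81, 91 ] 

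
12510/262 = 47 + 98/131= 47.75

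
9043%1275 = 118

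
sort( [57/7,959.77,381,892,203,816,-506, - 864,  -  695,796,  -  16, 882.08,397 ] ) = [ - 864, - 695 , - 506, - 16, 57/7,203, 381, 397,  796, 816, 882.08,892, 959.77] 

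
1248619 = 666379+582240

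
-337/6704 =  - 1+6367/6704 = - 0.05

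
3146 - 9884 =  - 6738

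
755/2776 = 755/2776 = 0.27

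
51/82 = 51/82  =  0.62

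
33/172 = 33/172 = 0.19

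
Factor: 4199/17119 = 13/53  =  13^1 * 53^(-1)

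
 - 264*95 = -25080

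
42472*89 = 3780008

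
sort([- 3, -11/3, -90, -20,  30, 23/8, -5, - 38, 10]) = [ - 90,  -  38,  -  20,-5, - 11/3,  -  3,23/8,  10,30]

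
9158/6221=9158/6221 = 1.47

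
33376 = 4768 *7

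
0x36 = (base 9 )60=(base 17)33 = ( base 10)54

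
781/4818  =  71/438= 0.16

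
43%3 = 1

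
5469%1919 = 1631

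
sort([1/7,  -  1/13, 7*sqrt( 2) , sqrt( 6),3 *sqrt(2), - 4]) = [ - 4, - 1/13, 1/7, sqrt( 6), 3*sqrt( 2 ), 7*sqrt(2 )]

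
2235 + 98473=100708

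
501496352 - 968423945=  -  466927593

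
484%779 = 484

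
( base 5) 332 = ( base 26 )3E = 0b1011100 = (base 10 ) 92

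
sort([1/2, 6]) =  [ 1/2,  6 ]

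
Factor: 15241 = 15241^1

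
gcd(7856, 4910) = 982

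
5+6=11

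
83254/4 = 20813  +  1/2 =20813.50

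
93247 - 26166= 67081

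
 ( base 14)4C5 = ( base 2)1110111101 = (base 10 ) 957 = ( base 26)1al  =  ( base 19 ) 2C7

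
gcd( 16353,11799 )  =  207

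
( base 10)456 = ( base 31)EM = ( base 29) FL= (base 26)HE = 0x1C8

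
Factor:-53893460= -2^2*5^1*37^1*67^1*1087^1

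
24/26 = 12/13 = 0.92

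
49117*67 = 3290839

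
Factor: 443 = 443^1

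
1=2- 1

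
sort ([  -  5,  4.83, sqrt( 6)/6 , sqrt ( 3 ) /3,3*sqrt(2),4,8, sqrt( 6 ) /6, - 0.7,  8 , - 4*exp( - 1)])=[ - 5, - 4*exp( - 1 ),- 0.7,sqrt(6)/6, sqrt( 6) /6, sqrt( 3)/3,4, 3 * sqrt (2 ), 4.83,  8,  8]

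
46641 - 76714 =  - 30073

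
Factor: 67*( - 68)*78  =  -2^3*3^1*13^1 * 17^1*67^1 = - 355368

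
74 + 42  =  116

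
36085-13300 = 22785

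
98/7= 14 =14.00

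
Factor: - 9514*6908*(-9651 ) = 2^3*3^1*11^1*67^1*71^1*157^1 * 3217^1= 634289893512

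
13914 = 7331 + 6583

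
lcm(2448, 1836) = 7344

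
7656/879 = 2552/293  =  8.71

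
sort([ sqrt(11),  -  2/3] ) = [ - 2/3, sqrt ( 11) ] 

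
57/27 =19/9 = 2.11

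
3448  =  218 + 3230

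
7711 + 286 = 7997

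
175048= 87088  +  87960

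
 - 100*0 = 0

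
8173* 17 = 138941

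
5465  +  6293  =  11758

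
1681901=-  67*( - 25103) 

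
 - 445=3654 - 4099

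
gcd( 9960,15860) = 20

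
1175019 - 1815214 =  - 640195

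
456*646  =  294576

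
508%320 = 188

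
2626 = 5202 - 2576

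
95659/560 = 170 + 459/560  =  170.82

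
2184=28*78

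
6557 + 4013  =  10570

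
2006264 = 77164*26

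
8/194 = 4/97 = 0.04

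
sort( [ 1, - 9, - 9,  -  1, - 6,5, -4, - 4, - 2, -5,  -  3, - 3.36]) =[ - 9, -9 , - 6, - 5, - 4, - 4,-3.36,  -  3, - 2,-1,1,5 ]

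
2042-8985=-6943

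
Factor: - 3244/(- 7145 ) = 2^2*5^( - 1)*811^1*1429^(-1 ) 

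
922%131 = 5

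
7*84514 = 591598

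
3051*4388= 13387788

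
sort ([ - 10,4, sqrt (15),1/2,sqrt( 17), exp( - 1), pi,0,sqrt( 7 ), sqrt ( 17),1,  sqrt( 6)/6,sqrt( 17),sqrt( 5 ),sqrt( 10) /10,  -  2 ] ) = [ -10, -2,0, sqrt( 10)/10,exp( - 1), sqrt( 6 )/6,1/2,1,sqrt( 5 ) , sqrt(7 ),pi, sqrt(15 ),4,sqrt( 17),sqrt(17),sqrt(17) ]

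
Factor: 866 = 2^1*433^1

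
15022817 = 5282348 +9740469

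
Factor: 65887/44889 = 3^( - 1 )*13^ ( - 1)*41^1*1151^(-1 ) * 1607^1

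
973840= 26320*37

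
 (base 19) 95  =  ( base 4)2300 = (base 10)176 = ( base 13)107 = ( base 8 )260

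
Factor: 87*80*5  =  2^4*3^1 * 5^2*29^1 = 34800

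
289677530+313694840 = 603372370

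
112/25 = 4 + 12/25=4.48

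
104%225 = 104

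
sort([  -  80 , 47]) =[ - 80,47]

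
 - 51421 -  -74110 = 22689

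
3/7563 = 1/2521 = 0.00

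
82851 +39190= 122041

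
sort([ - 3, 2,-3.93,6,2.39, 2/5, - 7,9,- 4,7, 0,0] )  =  [-7, - 4, - 3.93, - 3, 0, 0, 2/5,2,2.39  ,  6 , 7, 9] 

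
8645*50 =432250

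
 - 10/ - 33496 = 5/16748 = 0.00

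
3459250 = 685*5050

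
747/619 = 747/619 = 1.21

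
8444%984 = 572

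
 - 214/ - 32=6+11/16=6.69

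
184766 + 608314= 793080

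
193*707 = 136451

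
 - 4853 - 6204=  - 11057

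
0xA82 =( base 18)858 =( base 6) 20242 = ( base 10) 2690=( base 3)10200122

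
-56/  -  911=56/911 = 0.06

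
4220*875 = 3692500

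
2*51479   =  102958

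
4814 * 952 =4582928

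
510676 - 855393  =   - 344717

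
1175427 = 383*3069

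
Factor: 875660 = 2^2* 5^1 * 43783^1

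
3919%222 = 145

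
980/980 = 1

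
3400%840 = 40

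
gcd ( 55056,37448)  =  248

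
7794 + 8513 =16307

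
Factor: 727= 727^1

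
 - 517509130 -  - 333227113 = - 184282017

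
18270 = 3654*5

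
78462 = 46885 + 31577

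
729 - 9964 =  - 9235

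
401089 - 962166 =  - 561077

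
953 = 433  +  520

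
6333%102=9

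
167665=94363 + 73302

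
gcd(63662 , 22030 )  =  2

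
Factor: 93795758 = 2^1*7^1*1579^1*4243^1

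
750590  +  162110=912700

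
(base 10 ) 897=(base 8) 1601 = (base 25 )1AM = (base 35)pm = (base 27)166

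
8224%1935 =484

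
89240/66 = 1352 + 4/33 = 1352.12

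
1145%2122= 1145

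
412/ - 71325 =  - 1 + 70913/71325 = - 0.01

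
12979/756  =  17+127/756 = 17.17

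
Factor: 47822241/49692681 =15940747/16564227=3^ ( - 1)*17^1 * 37^1  *  83^(- 1)*25343^1*66523^ ( - 1 ) 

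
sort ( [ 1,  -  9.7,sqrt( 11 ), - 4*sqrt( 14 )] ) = [ - 4*sqrt(14 ),  -  9.7, 1, sqrt( 11)] 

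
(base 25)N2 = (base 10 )577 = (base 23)122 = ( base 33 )hg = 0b1001000001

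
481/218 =481/218  =  2.21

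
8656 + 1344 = 10000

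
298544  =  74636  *4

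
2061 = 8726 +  - 6665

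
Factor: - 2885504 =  - 2^7*22543^1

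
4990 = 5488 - 498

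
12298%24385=12298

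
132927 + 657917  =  790844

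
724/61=11 + 53/61 = 11.87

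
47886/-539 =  - 47886/539 = - 88.84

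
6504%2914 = 676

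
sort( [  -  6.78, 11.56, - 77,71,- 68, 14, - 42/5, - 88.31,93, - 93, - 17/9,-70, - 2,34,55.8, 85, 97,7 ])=[ - 93, - 88.31, - 77,-70, - 68, - 42/5,-6.78, - 2, - 17/9,  7,11.56,14,34,55.8,71, 85,93,97 ] 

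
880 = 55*16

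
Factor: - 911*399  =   - 363489=- 3^1*7^1  *19^1*911^1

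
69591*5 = 347955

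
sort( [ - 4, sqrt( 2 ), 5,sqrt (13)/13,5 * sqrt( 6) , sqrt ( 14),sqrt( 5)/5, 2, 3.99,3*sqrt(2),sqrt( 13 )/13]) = [-4  ,  sqrt(13)/13, sqrt(13 ) /13 , sqrt( 5)/5, sqrt ( 2),2,sqrt( 14), 3.99 , 3 * sqrt( 2) , 5, 5*sqrt( 6 )] 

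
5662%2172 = 1318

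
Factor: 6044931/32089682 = 2^(-1)*3^2*263^( - 1)*563^1 * 1193^1*61007^ ( - 1)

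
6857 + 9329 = 16186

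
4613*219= 1010247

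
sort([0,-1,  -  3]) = [-3, - 1,0 ]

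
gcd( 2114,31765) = 1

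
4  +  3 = 7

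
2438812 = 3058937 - 620125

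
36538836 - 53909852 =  -17371016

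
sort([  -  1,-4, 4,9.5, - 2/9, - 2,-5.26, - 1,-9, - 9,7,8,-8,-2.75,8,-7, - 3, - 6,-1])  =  [-9, - 9, - 8,-7,-6,-5.26, - 4,- 3, - 2.75, - 2,-1, - 1, - 1,-2/9, 4,7,8,8,9.5] 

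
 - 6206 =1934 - 8140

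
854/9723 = 122/1389 = 0.09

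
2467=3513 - 1046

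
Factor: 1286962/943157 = 2^1*29^1 * 22189^1*943157^ ( - 1)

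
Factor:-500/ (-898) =2^1 * 5^3*449^(-1) = 250/449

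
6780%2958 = 864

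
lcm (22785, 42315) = 296205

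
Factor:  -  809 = -809^1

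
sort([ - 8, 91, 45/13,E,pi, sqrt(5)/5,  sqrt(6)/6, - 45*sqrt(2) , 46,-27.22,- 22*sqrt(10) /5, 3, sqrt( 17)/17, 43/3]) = [ - 45*sqrt( 2), - 27.22, - 22*sqrt(10 )/5,-8,sqrt(17 )/17,sqrt(6)/6,sqrt(5) /5, E,3, pi, 45/13,43/3, 46, 91]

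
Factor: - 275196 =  - 2^2*3^1*17^1*19^1*71^1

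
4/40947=4/40947 = 0.00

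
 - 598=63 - 661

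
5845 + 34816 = 40661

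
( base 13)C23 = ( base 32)209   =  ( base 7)5666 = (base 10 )2057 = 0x809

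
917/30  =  917/30  =  30.57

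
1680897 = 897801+783096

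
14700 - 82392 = - 67692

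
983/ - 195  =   - 983/195 = - 5.04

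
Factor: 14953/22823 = 19^1*29^( - 1) = 19/29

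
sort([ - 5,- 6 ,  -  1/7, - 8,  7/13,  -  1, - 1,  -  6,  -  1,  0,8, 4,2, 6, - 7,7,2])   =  [-8, - 7, - 6, - 6, - 5, - 1, -1, - 1,-1/7,  0, 7/13,2, 2,4, 6,7, 8] 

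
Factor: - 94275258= - 2^1 * 3^1*7^1*11^1*204059^1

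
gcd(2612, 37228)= 4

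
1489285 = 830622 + 658663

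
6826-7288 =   -  462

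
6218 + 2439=8657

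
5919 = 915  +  5004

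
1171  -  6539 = - 5368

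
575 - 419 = 156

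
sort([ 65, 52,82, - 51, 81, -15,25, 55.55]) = [ - 51, - 15, 25,52, 55.55,65,81, 82 ]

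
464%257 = 207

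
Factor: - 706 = - 2^1*353^1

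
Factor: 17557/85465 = 5^( - 1 ) *97^1*181^1*17093^( - 1 ) 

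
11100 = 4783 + 6317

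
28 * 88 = 2464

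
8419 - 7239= 1180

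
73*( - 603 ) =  - 44019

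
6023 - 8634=-2611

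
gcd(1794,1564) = 46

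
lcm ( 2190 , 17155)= 102930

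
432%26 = 16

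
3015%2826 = 189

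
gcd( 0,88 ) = 88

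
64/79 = 64/79 = 0.81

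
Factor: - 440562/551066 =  - 303/379  =  - 3^1*101^1*379^( - 1 ) 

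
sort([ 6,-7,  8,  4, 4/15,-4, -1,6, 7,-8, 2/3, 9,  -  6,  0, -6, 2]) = [-8 ,-7, - 6,-6,- 4, - 1, 0,4/15 , 2/3,  2,4, 6,6,7 , 8,  9 ]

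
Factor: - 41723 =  - 11^1*3793^1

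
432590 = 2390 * 181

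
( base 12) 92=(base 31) 3h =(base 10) 110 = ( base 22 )50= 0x6e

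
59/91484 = 59/91484 =0.00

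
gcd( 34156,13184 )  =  4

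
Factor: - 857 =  - 857^1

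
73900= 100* 739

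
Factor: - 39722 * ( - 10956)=2^3*3^1*11^1*83^1  *19861^1 = 435194232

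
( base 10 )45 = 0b101101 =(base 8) 55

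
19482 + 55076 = 74558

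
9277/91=9277/91 =101.95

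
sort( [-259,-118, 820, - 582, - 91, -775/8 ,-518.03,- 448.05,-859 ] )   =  [ - 859, - 582, - 518.03,-448.05, - 259, - 118 ,  -  775/8, - 91, 820]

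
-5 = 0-5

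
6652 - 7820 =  -1168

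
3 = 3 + 0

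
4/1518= 2/759 = 0.00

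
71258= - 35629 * ( - 2 )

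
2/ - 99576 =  - 1/49788 = - 0.00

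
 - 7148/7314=  -  3574/3657=- 0.98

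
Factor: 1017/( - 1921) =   -  9/17 = - 3^2*17^(-1 )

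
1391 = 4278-2887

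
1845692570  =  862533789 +983158781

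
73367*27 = 1980909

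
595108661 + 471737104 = 1066845765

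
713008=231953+481055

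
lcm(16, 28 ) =112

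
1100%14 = 8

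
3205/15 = 641/3 = 213.67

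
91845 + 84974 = 176819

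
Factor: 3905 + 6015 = 2^6 * 5^1*31^1 = 9920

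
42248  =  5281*8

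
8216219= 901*9119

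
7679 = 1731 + 5948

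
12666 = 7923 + 4743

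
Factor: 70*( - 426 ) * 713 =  - 21261660=- 2^2*3^1*5^1*7^1*23^1* 31^1*71^1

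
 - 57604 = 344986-402590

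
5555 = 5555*1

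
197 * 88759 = 17485523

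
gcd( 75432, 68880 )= 168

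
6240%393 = 345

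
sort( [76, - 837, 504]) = [ - 837, 76, 504 ] 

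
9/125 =9/125 = 0.07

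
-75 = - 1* 75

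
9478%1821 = 373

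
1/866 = 1/866= 0.00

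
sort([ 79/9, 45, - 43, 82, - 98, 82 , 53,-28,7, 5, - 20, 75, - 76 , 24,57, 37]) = [ - 98, - 76,-43, - 28, - 20, 5, 7, 79/9 , 24,37 , 45, 53,  57, 75, 82, 82 ] 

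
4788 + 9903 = 14691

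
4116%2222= 1894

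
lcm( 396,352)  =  3168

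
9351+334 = 9685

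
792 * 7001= 5544792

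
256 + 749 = 1005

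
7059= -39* (-181)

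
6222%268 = 58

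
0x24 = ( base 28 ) 18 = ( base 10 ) 36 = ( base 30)16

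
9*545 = 4905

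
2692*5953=16025476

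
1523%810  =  713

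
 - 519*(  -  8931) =4635189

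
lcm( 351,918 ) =11934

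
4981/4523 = 4981/4523 = 1.10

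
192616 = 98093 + 94523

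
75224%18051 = 3020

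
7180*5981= 42943580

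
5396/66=2698/33 = 81.76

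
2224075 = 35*63545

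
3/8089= 3/8089 = 0.00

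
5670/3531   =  1 + 713/1177 =1.61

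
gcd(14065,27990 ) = 5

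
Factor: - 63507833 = - 53^1*1198261^1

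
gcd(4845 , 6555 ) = 285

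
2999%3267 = 2999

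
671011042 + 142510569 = 813521611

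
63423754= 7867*8062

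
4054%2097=1957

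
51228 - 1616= 49612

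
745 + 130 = 875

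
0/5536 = 0 = 0.00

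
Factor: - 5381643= -3^1*421^1*4261^1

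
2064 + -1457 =607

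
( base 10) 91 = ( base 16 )5B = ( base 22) 43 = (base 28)37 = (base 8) 133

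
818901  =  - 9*( - 90989 ) 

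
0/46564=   0 = 0.00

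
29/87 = 1/3=0.33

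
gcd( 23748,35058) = 6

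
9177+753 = 9930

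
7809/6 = 1301 + 1/2 = 1301.50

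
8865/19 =8865/19  =  466.58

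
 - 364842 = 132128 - 496970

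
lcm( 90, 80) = 720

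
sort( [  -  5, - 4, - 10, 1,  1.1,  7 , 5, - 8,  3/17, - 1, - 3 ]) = [ - 10, - 8, - 5, - 4,- 3,-1,3/17,1,1.1, 5,  7 ]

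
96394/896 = 48197/448 = 107.58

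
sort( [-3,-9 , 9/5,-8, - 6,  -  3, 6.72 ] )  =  [ - 9, - 8,- 6,-3, - 3,9/5,6.72 ] 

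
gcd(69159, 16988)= 1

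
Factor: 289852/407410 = 466/655 = 2^1*5^( - 1)*131^(-1)*233^1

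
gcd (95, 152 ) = 19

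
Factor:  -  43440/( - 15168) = 905/316  =  2^( - 2)*5^1*79^(- 1 )  *  181^1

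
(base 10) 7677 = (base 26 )B97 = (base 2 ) 1110111111101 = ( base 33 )71L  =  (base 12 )4539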